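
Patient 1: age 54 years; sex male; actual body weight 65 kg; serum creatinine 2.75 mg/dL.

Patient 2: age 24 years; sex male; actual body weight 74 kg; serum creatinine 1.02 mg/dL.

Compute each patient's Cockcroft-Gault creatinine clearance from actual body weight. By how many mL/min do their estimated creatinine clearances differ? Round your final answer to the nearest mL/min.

Patient 1: CrCl = (140 − 54) × 65 / (72 × 2.75) = 5590.0 / 198.00 ≈ 28.2 mL/min
Patient 2: CrCl = (140 − 24) × 74 / (72 × 1.02) = 8584.0 / 73.44 ≈ 116.9 mL/min
|28.2 − 116.9| = 88.7 mL/min

89 mL/min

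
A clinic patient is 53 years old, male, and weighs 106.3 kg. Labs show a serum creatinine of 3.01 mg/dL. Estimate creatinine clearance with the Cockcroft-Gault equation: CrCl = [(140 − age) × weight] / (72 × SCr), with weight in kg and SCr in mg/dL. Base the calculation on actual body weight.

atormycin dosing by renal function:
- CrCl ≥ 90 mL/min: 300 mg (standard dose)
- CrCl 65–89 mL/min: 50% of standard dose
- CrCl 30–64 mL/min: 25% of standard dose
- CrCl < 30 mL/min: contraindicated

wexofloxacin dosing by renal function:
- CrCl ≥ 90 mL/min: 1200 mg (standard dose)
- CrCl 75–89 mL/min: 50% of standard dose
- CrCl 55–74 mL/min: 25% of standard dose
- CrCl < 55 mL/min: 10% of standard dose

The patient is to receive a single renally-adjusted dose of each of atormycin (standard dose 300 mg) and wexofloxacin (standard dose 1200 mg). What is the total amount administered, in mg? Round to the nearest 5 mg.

195 mg

CrCl = (140 − 53) × 106.3 / (72 × 3.01) = 9248.1 / 216.72 ≈ 42.7 mL/min
CrCl ≈ 43 mL/min.
atormycin: 30–64 mL/min → 25% of 300 mg = 75 mg.
wexofloxacin: < 55 mL/min → 10% of 1200 mg = 120 mg.
Total = 75 + 120 = 195 mg.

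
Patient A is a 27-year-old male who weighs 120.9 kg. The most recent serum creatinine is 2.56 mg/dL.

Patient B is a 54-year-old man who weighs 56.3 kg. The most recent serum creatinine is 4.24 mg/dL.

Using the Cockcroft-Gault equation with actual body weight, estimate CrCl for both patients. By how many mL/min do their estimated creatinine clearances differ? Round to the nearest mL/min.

58 mL/min

Patient A: CrCl = (140 − 27) × 120.9 / (72 × 2.56) = 13661.7 / 184.32 ≈ 74.1 mL/min
Patient B: CrCl = (140 − 54) × 56.3 / (72 × 4.24) = 4841.8 / 305.28 ≈ 15.9 mL/min
|74.1 − 15.9| = 58.2 mL/min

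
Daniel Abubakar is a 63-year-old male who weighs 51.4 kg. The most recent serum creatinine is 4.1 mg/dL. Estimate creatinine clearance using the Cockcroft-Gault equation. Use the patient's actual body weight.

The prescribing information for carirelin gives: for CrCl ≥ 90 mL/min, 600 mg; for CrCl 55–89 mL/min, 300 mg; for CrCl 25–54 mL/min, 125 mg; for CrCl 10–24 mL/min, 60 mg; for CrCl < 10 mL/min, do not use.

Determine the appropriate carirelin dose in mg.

CrCl = (140 − 63) × 51.4 / (72 × 4.1) = 3957.8 / 295.20 ≈ 13.4 mL/min
CrCl ≈ 13 mL/min → bracket 10–24 mL/min.
Dose for this bracket: 60 mg.

60 mg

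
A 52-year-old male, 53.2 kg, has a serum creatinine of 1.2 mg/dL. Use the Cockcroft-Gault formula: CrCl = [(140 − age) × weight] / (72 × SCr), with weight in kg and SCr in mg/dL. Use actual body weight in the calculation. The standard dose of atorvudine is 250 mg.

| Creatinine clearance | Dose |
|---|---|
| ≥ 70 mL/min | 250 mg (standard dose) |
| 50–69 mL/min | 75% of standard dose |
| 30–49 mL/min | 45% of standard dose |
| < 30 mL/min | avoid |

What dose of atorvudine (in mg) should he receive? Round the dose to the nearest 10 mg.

190 mg

CrCl = (140 − 52) × 53.2 / (72 × 1.2) = 4681.6 / 86.40 ≈ 54.2 mL/min
CrCl ≈ 54 mL/min → bracket 50–69 mL/min.
75% of 250 mg = 187.5 mg → 190 mg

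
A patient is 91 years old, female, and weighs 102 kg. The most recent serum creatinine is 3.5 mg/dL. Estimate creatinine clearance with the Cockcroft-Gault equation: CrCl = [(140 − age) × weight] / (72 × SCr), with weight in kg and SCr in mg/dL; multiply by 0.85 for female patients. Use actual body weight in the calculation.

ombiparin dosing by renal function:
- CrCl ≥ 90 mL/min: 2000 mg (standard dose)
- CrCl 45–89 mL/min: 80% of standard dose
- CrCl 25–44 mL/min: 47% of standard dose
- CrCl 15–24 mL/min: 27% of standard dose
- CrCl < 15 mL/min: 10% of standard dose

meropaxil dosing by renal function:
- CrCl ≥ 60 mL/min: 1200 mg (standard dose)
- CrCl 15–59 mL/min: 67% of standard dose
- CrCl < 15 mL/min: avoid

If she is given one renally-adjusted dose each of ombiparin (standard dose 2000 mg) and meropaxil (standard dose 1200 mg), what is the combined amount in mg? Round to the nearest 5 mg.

1345 mg

CrCl = (140 − 91) × 102 / (72 × 3.5) × 0.85 = 4998.0 / 252.00 × 0.85 ≈ 16.9 mL/min
CrCl ≈ 17 mL/min.
ombiparin: 15–24 mL/min → 27% of 2000 mg = 540 mg.
meropaxil: 15–59 mL/min → 67% of 1200 mg = 804 mg.
Total = 540 + 804 = 1344 mg.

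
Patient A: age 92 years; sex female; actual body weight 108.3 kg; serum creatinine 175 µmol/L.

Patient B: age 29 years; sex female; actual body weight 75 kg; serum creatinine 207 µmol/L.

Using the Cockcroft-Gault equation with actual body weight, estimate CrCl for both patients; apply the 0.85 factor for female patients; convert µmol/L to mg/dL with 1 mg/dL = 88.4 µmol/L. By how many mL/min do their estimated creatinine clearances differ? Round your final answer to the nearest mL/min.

11 mL/min

Patient A: SCr = 175 / 88.4 = 1.98 mg/dL
Patient A: CrCl = (140 − 92) × 108.3 / (72 × 1.98) × 0.85 = 5198.4 / 142.56 × 0.85 ≈ 31.0 mL/min
Patient B: SCr = 207 / 88.4 = 2.342 mg/dL
Patient B: CrCl = (140 − 29) × 75 / (72 × 2.342) × 0.85 = 8325.0 / 168.62 × 0.85 ≈ 42.0 mL/min
|31.0 − 42.0| = 11.0 mL/min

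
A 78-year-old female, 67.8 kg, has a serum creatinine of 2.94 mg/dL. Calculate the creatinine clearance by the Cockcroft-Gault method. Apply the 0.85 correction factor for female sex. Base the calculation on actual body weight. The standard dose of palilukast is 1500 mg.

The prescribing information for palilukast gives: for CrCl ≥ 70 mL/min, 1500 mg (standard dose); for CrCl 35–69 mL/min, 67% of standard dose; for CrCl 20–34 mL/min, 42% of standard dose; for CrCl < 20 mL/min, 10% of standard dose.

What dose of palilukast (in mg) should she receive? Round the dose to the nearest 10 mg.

CrCl = (140 − 78) × 67.8 / (72 × 2.94) × 0.85 = 4203.6 / 211.68 × 0.85 ≈ 16.9 mL/min
CrCl ≈ 17 mL/min → bracket < 20 mL/min.
10% of 1500 mg = 150 mg

150 mg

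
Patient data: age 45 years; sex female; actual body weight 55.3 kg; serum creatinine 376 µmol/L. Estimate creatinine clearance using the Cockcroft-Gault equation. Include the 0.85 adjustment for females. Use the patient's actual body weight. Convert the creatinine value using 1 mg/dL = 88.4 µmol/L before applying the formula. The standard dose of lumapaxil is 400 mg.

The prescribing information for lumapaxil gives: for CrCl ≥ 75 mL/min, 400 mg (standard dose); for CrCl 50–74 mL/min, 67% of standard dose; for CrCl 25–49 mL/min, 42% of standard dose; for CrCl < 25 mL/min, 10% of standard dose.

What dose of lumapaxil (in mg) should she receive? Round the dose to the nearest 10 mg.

40 mg

SCr = 376 / 88.4 = 4.253 mg/dL
CrCl = (140 − 45) × 55.3 / (72 × 4.253) × 0.85 = 5253.5 / 306.22 × 0.85 ≈ 14.6 mL/min
CrCl ≈ 15 mL/min → bracket < 25 mL/min.
10% of 400 mg = 40 mg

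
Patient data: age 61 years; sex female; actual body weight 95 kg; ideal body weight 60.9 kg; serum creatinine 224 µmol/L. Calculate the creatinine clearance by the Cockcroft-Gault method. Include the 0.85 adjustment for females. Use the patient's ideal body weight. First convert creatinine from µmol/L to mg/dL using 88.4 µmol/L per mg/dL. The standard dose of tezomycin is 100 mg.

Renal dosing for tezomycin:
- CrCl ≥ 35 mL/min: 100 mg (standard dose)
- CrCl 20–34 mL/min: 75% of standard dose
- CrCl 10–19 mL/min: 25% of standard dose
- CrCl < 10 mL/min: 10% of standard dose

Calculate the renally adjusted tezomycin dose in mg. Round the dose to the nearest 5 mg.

SCr = 224 / 88.4 = 2.534 mg/dL
CrCl = (140 − 61) × 60.9 / (72 × 2.534) × 0.85 = 4811.1 / 182.45 × 0.85 ≈ 22.4 mL/min
CrCl ≈ 22 mL/min → bracket 20–34 mL/min.
75% of 100 mg = 75 mg

75 mg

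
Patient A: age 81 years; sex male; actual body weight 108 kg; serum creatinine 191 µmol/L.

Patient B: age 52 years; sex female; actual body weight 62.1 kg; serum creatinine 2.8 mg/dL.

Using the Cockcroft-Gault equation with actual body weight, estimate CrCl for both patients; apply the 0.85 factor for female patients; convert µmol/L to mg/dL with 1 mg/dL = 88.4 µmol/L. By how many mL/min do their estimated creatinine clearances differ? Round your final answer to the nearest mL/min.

18 mL/min

Patient A: SCr = 191 / 88.4 = 2.161 mg/dL
Patient A: CrCl = (140 − 81) × 108 / (72 × 2.161) = 6372.0 / 155.59 ≈ 41.0 mL/min
Patient B: CrCl = (140 − 52) × 62.1 / (72 × 2.8) × 0.85 = 5464.8 / 201.60 × 0.85 ≈ 23.0 mL/min
|41.0 − 23.0| = 18.0 mL/min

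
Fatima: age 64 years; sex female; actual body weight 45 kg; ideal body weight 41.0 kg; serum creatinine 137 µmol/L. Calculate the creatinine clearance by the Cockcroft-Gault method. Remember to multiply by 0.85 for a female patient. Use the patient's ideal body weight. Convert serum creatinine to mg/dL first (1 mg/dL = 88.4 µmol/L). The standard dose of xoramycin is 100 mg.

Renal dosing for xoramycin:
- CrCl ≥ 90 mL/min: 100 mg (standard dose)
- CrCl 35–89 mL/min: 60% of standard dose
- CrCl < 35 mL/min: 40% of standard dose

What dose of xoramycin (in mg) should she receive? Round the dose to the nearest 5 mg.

SCr = 137 / 88.4 = 1.55 mg/dL
CrCl = (140 − 64) × 41 / (72 × 1.55) × 0.85 = 3116.0 / 111.60 × 0.85 ≈ 23.7 mL/min
CrCl ≈ 24 mL/min → bracket < 35 mL/min.
40% of 100 mg = 40 mg

40 mg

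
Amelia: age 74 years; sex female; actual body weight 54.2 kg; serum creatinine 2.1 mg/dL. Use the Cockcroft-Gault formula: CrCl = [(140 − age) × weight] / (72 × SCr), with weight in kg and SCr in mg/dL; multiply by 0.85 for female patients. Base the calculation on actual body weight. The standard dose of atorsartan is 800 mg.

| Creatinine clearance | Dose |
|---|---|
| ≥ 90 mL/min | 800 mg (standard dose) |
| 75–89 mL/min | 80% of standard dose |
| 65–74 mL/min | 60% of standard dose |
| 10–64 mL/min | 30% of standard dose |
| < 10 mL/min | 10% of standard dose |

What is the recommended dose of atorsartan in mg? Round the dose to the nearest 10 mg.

240 mg

CrCl = (140 − 74) × 54.2 / (72 × 2.1) × 0.85 = 3577.2 / 151.20 × 0.85 ≈ 20.1 mL/min
CrCl ≈ 20 mL/min → bracket 10–64 mL/min.
30% of 800 mg = 240 mg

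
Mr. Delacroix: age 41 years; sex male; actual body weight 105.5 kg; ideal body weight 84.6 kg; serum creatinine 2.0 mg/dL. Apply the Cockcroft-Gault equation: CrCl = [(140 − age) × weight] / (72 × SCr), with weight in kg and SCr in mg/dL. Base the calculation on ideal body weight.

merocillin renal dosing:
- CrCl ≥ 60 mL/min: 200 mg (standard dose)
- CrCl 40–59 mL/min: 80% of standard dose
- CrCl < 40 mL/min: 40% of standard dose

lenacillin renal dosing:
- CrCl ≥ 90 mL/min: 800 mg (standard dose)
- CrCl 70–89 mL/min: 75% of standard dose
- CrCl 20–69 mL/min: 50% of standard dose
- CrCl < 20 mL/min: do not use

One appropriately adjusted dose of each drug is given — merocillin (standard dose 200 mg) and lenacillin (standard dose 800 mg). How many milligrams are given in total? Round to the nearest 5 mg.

560 mg

CrCl = (140 − 41) × 84.6 / (72 × 2) = 8375.4 / 144.00 ≈ 58.2 mL/min
CrCl ≈ 58 mL/min.
merocillin: 40–59 mL/min → 80% of 200 mg = 160 mg.
lenacillin: 20–69 mL/min → 50% of 800 mg = 400 mg.
Total = 160 + 400 = 560 mg.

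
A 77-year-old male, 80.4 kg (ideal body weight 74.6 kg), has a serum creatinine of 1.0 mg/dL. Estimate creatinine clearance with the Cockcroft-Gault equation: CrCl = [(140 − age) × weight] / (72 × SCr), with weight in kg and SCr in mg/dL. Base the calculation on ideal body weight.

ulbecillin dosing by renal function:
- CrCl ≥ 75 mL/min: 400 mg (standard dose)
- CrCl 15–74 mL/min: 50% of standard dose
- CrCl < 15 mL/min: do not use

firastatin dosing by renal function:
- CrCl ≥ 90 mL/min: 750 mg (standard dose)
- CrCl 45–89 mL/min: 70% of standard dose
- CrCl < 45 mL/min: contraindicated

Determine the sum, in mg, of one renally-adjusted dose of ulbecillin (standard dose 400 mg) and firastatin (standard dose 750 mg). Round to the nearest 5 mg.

CrCl = (140 − 77) × 74.6 / (72 × 1) = 4699.8 / 72.00 ≈ 65.3 mL/min
CrCl ≈ 65 mL/min.
ulbecillin: 15–74 mL/min → 50% of 400 mg = 200 mg.
firastatin: 45–89 mL/min → 70% of 750 mg = 525 mg.
Total = 200 + 525 = 725 mg.

725 mg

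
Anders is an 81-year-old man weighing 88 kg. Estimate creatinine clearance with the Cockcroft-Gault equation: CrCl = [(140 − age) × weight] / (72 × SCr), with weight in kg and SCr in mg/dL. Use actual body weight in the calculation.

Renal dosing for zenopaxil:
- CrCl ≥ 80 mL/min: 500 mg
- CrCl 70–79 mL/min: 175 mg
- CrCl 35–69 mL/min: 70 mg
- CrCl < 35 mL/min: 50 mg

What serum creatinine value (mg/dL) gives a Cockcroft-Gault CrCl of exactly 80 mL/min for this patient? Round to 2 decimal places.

Standard dose requires CrCl ≥ 80 mL/min.
Set (140 − 81) × 88 / (72 × SCr) = 80
SCr = (140 − 81) × 88 / (72 × 80) = 0.901 mg/dL

0.90 mg/dL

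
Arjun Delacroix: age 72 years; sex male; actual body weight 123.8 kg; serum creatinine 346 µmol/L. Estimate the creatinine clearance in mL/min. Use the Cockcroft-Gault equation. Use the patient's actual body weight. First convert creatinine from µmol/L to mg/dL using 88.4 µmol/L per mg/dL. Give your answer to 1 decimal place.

SCr = 346 / 88.4 = 3.914 mg/dL
CrCl = (140 − 72) × 123.8 / (72 × 3.914) = 8418.4 / 281.81 ≈ 29.9 mL/min

29.9 mL/min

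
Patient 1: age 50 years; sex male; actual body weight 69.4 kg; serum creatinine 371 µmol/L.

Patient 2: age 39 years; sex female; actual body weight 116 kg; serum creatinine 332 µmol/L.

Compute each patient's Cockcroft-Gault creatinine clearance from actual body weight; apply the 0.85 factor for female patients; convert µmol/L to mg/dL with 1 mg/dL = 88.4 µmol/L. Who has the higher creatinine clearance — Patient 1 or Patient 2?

Patient 2

Patient 1: SCr = 371 / 88.4 = 4.197 mg/dL
Patient 1: CrCl = (140 − 50) × 69.4 / (72 × 4.197) = 6246.0 / 302.18 ≈ 20.7 mL/min
Patient 2: SCr = 332 / 88.4 = 3.756 mg/dL
Patient 2: CrCl = (140 − 39) × 116 / (72 × 3.756) × 0.85 = 11716.0 / 270.43 × 0.85 ≈ 36.8 mL/min
20.7 vs 36.8 mL/min → Patient 2 is higher.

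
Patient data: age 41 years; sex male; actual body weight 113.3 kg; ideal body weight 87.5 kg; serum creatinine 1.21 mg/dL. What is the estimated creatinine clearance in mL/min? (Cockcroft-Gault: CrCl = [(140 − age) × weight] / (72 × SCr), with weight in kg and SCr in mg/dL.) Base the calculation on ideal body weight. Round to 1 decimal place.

99.4 mL/min

CrCl = (140 − 41) × 87.5 / (72 × 1.21) = 8662.5 / 87.12 ≈ 99.4 mL/min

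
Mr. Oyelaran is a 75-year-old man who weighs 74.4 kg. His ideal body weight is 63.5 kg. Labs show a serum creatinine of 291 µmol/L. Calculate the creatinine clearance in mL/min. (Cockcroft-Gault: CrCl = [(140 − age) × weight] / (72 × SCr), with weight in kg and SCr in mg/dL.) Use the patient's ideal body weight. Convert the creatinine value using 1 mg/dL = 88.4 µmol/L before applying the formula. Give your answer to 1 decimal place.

SCr = 291 / 88.4 = 3.292 mg/dL
CrCl = (140 − 75) × 63.5 / (72 × 3.292) = 4127.5 / 237.02 ≈ 17.4 mL/min

17.4 mL/min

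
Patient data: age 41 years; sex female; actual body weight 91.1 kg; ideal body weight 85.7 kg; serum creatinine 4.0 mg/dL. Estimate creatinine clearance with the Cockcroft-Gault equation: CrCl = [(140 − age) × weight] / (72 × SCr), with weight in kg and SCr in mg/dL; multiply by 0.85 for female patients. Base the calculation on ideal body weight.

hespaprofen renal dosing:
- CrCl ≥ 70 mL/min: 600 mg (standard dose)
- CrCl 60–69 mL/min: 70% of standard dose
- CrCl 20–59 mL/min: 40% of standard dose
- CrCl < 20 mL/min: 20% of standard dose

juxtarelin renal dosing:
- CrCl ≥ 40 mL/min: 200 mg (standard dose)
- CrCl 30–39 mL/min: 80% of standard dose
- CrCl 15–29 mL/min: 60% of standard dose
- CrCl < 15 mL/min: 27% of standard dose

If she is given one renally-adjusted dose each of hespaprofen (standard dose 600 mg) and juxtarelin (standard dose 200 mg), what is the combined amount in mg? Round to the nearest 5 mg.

CrCl = (140 − 41) × 85.7 / (72 × 4) × 0.85 = 8484.3 / 288.00 × 0.85 ≈ 25.0 mL/min
CrCl ≈ 25 mL/min.
hespaprofen: 20–59 mL/min → 40% of 600 mg = 240 mg.
juxtarelin: 15–29 mL/min → 60% of 200 mg = 120 mg.
Total = 240 + 120 = 360 mg.

360 mg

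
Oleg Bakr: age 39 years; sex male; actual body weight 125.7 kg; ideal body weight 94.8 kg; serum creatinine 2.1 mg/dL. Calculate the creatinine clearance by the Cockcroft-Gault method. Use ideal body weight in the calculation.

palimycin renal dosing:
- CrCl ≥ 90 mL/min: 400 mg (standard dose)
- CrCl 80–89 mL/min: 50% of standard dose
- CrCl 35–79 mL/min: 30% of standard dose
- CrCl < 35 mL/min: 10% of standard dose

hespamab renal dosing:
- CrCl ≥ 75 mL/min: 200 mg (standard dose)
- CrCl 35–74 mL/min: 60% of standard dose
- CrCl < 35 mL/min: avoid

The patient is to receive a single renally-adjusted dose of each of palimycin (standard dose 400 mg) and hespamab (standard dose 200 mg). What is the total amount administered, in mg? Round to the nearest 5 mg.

CrCl = (140 − 39) × 94.8 / (72 × 2.1) = 9574.8 / 151.20 ≈ 63.3 mL/min
CrCl ≈ 63 mL/min.
palimycin: 35–79 mL/min → 30% of 400 mg = 120 mg.
hespamab: 35–74 mL/min → 60% of 200 mg = 120 mg.
Total = 120 + 120 = 240 mg.

240 mg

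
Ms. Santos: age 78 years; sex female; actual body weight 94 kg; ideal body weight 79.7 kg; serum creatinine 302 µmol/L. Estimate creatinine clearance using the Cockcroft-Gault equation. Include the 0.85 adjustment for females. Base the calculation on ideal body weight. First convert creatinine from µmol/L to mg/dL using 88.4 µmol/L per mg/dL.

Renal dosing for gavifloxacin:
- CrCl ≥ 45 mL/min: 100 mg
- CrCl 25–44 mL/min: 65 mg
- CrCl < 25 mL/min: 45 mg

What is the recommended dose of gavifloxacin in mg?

SCr = 302 / 88.4 = 3.416 mg/dL
CrCl = (140 − 78) × 79.7 / (72 × 3.416) × 0.85 = 4941.4 / 245.95 × 0.85 ≈ 17.1 mL/min
CrCl ≈ 17 mL/min → bracket < 25 mL/min.
Dose for this bracket: 45 mg.

45 mg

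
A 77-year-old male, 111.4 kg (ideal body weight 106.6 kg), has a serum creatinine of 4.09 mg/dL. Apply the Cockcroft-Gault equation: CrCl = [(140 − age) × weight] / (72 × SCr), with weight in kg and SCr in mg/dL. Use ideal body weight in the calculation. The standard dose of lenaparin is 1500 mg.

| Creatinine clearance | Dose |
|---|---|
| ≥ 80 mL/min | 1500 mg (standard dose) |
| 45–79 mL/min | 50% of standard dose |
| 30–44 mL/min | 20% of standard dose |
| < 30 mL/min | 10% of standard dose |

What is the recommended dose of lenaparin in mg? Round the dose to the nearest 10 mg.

150 mg

CrCl = (140 − 77) × 106.6 / (72 × 4.09) = 6715.8 / 294.48 ≈ 22.8 mL/min
CrCl ≈ 23 mL/min → bracket < 30 mL/min.
10% of 1500 mg = 150 mg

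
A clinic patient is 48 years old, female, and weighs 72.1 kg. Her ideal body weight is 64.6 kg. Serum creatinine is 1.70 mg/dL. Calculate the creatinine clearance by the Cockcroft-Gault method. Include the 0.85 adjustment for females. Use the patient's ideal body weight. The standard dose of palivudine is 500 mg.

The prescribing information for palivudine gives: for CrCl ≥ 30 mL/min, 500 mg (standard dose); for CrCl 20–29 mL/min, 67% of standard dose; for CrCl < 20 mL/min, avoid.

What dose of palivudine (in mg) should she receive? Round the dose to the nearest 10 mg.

CrCl = (140 − 48) × 64.6 / (72 × 1.7) × 0.85 = 5943.2 / 122.40 × 0.85 ≈ 41.3 mL/min
CrCl ≈ 41 mL/min → bracket ≥ 30 mL/min.
100% of 500 mg = 500 mg

500 mg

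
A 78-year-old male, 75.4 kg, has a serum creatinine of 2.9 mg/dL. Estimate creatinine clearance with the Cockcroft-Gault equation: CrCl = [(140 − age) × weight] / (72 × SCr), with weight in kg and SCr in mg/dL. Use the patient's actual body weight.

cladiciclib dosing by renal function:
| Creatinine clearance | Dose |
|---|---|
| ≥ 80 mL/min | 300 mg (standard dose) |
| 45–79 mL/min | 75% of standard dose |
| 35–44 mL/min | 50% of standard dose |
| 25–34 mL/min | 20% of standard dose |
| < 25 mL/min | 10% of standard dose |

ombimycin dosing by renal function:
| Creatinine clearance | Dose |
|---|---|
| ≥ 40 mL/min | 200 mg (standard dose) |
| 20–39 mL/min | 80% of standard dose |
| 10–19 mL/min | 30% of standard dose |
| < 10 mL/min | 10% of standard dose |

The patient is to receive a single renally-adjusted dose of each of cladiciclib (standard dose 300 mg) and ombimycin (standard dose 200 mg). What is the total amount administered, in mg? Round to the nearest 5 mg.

CrCl = (140 − 78) × 75.4 / (72 × 2.9) = 4674.8 / 208.80 ≈ 22.4 mL/min
CrCl ≈ 22 mL/min.
cladiciclib: < 25 mL/min → 10% of 300 mg = 30 mg.
ombimycin: 20–39 mL/min → 80% of 200 mg = 160 mg.
Total = 30 + 160 = 190 mg.

190 mg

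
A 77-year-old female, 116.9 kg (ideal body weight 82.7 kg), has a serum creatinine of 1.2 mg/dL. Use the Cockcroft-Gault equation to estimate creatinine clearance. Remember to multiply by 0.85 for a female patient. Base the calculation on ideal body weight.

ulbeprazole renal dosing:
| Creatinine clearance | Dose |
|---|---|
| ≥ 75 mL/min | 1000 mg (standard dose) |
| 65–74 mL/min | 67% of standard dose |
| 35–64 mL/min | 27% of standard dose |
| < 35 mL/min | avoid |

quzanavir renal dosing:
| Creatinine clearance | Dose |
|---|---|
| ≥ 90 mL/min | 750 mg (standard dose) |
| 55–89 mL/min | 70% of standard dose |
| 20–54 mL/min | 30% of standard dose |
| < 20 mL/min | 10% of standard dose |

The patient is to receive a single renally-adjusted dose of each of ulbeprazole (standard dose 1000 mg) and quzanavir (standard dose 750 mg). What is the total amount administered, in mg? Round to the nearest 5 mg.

495 mg

CrCl = (140 − 77) × 82.7 / (72 × 1.2) × 0.85 = 5210.1 / 86.40 × 0.85 ≈ 51.3 mL/min
CrCl ≈ 51 mL/min.
ulbeprazole: 35–64 mL/min → 27% of 1000 mg = 270 mg.
quzanavir: 20–54 mL/min → 30% of 750 mg = 225 mg.
Total = 270 + 225 = 495 mg.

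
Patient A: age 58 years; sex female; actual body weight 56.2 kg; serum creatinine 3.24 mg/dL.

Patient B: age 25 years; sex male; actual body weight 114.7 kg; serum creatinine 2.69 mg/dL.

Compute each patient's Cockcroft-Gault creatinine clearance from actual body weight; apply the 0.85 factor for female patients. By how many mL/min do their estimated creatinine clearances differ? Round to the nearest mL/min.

51 mL/min

Patient A: CrCl = (140 − 58) × 56.2 / (72 × 3.24) × 0.85 = 4608.4 / 233.28 × 0.85 ≈ 16.8 mL/min
Patient B: CrCl = (140 − 25) × 114.7 / (72 × 2.69) = 13190.5 / 193.68 ≈ 68.1 mL/min
|16.8 − 68.1| = 51.3 mL/min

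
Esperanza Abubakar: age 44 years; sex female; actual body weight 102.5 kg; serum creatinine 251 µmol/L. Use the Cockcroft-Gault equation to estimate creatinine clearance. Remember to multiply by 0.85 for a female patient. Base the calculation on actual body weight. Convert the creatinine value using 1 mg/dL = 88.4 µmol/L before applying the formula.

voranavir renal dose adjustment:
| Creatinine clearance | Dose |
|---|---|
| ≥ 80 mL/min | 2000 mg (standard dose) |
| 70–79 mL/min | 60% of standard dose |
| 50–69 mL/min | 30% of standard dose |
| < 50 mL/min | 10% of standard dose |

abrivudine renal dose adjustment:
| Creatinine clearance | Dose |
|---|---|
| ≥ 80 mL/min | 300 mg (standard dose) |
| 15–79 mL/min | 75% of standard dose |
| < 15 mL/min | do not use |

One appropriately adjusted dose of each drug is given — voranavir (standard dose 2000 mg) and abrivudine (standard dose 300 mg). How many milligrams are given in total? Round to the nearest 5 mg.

425 mg

SCr = 251 / 88.4 = 2.839 mg/dL
CrCl = (140 − 44) × 102.5 / (72 × 2.839) × 0.85 = 9840.0 / 204.41 × 0.85 ≈ 40.9 mL/min
CrCl ≈ 41 mL/min.
voranavir: < 50 mL/min → 10% of 2000 mg = 200 mg.
abrivudine: 15–79 mL/min → 75% of 300 mg = 225 mg.
Total = 200 + 225 = 425 mg.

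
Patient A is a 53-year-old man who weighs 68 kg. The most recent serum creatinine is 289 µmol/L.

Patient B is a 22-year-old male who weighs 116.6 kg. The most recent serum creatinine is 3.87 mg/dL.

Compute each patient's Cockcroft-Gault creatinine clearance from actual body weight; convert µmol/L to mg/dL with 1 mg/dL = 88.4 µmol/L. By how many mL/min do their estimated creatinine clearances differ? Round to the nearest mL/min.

24 mL/min

Patient A: SCr = 289 / 88.4 = 3.269 mg/dL
Patient A: CrCl = (140 − 53) × 68 / (72 × 3.269) = 5916.0 / 235.37 ≈ 25.1 mL/min
Patient B: CrCl = (140 − 22) × 116.6 / (72 × 3.87) = 13758.8 / 278.64 ≈ 49.4 mL/min
|25.1 − 49.4| = 24.3 mL/min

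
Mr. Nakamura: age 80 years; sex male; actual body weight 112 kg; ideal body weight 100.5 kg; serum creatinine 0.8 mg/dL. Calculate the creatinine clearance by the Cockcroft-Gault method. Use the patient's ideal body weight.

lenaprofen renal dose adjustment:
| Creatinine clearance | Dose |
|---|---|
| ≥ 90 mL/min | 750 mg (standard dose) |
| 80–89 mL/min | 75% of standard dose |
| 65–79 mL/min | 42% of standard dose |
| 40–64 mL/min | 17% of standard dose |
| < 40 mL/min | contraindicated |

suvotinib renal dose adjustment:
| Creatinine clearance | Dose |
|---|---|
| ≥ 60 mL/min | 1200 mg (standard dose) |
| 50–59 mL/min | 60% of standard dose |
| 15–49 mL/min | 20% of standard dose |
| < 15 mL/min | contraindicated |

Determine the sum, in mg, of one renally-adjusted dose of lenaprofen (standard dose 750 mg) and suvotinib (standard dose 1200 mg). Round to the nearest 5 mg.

1950 mg

CrCl = (140 − 80) × 100.5 / (72 × 0.8) = 6030.0 / 57.60 ≈ 104.7 mL/min
CrCl ≈ 105 mL/min.
lenaprofen: ≥ 90 mL/min → 100% of 750 mg = 750 mg.
suvotinib: ≥ 60 mL/min → 100% of 1200 mg = 1200 mg.
Total = 750 + 1200 = 1950 mg.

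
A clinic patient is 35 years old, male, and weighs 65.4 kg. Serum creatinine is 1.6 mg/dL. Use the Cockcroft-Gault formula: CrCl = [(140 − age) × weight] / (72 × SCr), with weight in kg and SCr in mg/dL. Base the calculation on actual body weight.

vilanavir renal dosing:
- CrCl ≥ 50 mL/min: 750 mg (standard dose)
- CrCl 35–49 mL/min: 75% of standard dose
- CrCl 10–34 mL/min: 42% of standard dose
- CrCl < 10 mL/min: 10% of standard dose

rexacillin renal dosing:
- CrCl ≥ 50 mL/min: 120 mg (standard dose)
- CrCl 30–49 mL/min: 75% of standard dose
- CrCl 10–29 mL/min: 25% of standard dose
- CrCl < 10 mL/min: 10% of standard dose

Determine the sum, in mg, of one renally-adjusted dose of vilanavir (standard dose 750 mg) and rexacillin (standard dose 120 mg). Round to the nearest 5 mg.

870 mg

CrCl = (140 − 35) × 65.4 / (72 × 1.6) = 6867.0 / 115.20 ≈ 59.6 mL/min
CrCl ≈ 60 mL/min.
vilanavir: ≥ 50 mL/min → 100% of 750 mg = 750 mg.
rexacillin: ≥ 50 mL/min → 100% of 120 mg = 120 mg.
Total = 750 + 120 = 870 mg.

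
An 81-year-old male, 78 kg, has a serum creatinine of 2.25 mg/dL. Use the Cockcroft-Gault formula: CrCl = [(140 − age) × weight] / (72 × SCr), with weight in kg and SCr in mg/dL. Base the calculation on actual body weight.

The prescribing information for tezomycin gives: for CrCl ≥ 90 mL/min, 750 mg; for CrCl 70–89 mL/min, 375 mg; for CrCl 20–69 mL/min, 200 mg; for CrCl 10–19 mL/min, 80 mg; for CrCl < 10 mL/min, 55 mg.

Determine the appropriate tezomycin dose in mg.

CrCl = (140 − 81) × 78 / (72 × 2.25) = 4602.0 / 162.00 ≈ 28.4 mL/min
CrCl ≈ 28 mL/min → bracket 20–69 mL/min.
Dose for this bracket: 200 mg.

200 mg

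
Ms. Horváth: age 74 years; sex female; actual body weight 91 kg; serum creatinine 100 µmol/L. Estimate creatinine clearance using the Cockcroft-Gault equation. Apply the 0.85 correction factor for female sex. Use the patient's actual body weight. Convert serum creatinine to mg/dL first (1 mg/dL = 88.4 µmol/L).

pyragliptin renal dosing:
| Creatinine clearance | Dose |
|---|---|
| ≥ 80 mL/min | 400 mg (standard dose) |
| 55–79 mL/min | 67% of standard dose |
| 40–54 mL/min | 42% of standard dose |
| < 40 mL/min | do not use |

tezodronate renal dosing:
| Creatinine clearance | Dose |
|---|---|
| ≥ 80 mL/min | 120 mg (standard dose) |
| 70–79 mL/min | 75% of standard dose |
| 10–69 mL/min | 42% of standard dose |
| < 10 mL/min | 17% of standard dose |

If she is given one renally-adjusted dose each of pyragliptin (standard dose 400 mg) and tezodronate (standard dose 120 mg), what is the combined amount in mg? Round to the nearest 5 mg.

320 mg

SCr = 100 / 88.4 = 1.131 mg/dL
CrCl = (140 − 74) × 91 / (72 × 1.131) × 0.85 = 6006.0 / 81.43 × 0.85 ≈ 62.7 mL/min
CrCl ≈ 63 mL/min.
pyragliptin: 55–79 mL/min → 67% of 400 mg = 268 mg.
tezodronate: 10–69 mL/min → 42% of 120 mg = 50.4 mg.
Total = 268 + 50.4 = 318.4 mg.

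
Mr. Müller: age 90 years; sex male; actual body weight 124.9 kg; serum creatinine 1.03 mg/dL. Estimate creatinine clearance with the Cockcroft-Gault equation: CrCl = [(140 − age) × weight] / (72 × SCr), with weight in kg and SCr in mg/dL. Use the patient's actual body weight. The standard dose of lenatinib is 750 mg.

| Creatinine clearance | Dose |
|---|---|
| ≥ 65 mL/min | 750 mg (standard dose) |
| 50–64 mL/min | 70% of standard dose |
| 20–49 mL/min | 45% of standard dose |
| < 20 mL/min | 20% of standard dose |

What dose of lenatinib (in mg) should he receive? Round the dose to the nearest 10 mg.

750 mg

CrCl = (140 − 90) × 124.9 / (72 × 1.03) = 6245.0 / 74.16 ≈ 84.2 mL/min
CrCl ≈ 84 mL/min → bracket ≥ 65 mL/min.
100% of 750 mg = 750 mg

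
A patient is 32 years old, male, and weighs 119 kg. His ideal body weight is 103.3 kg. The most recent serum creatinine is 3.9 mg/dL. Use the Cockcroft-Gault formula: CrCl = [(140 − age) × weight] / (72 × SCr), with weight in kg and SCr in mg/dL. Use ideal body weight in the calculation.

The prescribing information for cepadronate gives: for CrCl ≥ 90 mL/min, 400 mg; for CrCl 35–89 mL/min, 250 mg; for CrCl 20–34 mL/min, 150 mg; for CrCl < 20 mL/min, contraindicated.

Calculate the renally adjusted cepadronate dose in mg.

CrCl = (140 − 32) × 103.3 / (72 × 3.9) = 11156.4 / 280.80 ≈ 39.7 mL/min
CrCl ≈ 40 mL/min → bracket 35–89 mL/min.
Dose for this bracket: 250 mg.

250 mg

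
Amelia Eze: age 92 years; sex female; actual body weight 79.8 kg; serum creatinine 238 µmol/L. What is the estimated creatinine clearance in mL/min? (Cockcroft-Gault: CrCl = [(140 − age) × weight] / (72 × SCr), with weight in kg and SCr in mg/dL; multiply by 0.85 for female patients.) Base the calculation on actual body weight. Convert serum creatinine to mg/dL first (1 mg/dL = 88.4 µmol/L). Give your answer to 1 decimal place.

SCr = 238 / 88.4 = 2.692 mg/dL
CrCl = (140 − 92) × 79.8 / (72 × 2.692) × 0.85 = 3830.4 / 193.82 × 0.85 ≈ 16.8 mL/min

16.8 mL/min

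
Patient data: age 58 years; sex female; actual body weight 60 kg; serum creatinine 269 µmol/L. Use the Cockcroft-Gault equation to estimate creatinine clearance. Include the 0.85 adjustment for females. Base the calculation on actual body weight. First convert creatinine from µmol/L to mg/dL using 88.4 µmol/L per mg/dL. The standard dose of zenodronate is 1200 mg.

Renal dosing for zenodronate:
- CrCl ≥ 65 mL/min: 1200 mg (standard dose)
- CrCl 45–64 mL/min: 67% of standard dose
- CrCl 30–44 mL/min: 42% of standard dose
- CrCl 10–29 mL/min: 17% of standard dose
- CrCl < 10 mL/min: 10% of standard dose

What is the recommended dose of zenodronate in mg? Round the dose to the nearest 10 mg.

200 mg

SCr = 269 / 88.4 = 3.043 mg/dL
CrCl = (140 − 58) × 60 / (72 × 3.043) × 0.85 = 4920.0 / 219.10 × 0.85 ≈ 19.1 mL/min
CrCl ≈ 19 mL/min → bracket 10–29 mL/min.
17% of 1200 mg = 204 mg → 200 mg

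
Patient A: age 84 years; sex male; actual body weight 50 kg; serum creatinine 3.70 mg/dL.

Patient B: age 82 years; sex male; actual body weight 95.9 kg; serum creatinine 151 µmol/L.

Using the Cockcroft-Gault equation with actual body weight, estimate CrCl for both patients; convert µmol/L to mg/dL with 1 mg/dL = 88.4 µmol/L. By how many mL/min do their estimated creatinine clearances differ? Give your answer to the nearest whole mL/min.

Patient A: CrCl = (140 − 84) × 50 / (72 × 3.7) = 2800.0 / 266.40 ≈ 10.5 mL/min
Patient B: SCr = 151 / 88.4 = 1.708 mg/dL
Patient B: CrCl = (140 − 82) × 95.9 / (72 × 1.708) = 5562.2 / 122.98 ≈ 45.2 mL/min
|10.5 − 45.2| = 34.7 mL/min

35 mL/min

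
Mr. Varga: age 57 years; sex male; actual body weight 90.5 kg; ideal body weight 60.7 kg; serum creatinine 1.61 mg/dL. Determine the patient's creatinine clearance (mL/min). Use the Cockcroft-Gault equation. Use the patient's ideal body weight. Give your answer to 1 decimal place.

43.5 mL/min

CrCl = (140 − 57) × 60.7 / (72 × 1.61) = 5038.1 / 115.92 ≈ 43.5 mL/min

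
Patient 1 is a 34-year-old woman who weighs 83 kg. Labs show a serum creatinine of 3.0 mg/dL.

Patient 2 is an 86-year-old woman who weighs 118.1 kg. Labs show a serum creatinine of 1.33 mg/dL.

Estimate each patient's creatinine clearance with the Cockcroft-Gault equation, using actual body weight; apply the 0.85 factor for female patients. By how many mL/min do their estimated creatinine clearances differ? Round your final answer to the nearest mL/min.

Patient 1: CrCl = (140 − 34) × 83 / (72 × 3) × 0.85 = 8798.0 / 216.00 × 0.85 ≈ 34.6 mL/min
Patient 2: CrCl = (140 − 86) × 118.1 / (72 × 1.33) × 0.85 = 6377.4 / 95.76 × 0.85 ≈ 56.6 mL/min
|34.6 − 56.6| = 22.0 mL/min

22 mL/min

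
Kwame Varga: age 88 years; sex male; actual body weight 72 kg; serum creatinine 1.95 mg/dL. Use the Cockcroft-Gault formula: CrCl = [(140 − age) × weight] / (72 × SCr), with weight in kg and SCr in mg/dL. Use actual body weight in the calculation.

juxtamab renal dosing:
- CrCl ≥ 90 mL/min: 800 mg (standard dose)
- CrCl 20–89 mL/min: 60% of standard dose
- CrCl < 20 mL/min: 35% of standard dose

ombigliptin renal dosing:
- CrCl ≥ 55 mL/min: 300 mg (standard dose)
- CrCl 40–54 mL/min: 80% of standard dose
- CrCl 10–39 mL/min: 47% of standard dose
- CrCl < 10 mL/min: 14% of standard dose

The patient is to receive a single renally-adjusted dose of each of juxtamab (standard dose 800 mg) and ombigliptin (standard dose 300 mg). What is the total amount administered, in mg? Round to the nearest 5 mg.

620 mg

CrCl = (140 − 88) × 72 / (72 × 1.95) = 3744.0 / 140.40 ≈ 26.7 mL/min
CrCl ≈ 27 mL/min.
juxtamab: 20–89 mL/min → 60% of 800 mg = 480 mg.
ombigliptin: 10–39 mL/min → 47% of 300 mg = 141 mg.
Total = 480 + 141 = 621 mg.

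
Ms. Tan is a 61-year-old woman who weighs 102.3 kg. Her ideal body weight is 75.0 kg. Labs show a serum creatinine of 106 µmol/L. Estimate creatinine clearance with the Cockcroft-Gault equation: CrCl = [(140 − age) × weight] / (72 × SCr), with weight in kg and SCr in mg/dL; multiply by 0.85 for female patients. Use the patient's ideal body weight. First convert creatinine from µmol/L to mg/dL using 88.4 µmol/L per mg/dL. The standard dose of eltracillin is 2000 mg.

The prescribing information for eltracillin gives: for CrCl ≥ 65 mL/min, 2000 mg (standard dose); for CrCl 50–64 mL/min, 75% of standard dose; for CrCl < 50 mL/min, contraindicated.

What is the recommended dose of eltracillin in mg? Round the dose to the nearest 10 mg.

SCr = 106 / 88.4 = 1.199 mg/dL
CrCl = (140 − 61) × 75 / (72 × 1.199) × 0.85 = 5925.0 / 86.33 × 0.85 ≈ 58.3 mL/min
CrCl ≈ 58 mL/min → bracket 50–64 mL/min.
75% of 2000 mg = 1500 mg

1500 mg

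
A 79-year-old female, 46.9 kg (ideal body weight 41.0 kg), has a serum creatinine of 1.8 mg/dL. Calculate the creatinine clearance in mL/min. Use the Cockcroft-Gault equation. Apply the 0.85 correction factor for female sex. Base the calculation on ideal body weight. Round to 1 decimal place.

16.4 mL/min

CrCl = (140 − 79) × 41 / (72 × 1.8) × 0.85 = 2501.0 / 129.60 × 0.85 ≈ 16.4 mL/min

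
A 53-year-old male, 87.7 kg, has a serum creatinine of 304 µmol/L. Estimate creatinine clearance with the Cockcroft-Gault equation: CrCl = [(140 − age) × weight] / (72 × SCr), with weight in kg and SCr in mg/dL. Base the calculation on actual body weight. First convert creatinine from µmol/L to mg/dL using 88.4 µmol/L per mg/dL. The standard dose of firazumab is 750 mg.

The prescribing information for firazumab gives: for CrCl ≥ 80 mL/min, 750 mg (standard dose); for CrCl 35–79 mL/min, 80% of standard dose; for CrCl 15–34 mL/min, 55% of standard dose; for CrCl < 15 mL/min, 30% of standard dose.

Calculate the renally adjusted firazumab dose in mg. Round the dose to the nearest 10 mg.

410 mg

SCr = 304 / 88.4 = 3.439 mg/dL
CrCl = (140 − 53) × 87.7 / (72 × 3.439) = 7629.9 / 247.61 ≈ 30.8 mL/min
CrCl ≈ 31 mL/min → bracket 15–34 mL/min.
55% of 750 mg = 412.5 mg → 410 mg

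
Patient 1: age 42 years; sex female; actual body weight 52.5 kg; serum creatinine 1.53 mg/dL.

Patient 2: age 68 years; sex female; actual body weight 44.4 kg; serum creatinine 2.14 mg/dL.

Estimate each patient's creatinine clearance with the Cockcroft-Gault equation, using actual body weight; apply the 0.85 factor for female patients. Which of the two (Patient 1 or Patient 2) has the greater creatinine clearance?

Patient 1

Patient 1: CrCl = (140 − 42) × 52.5 / (72 × 1.53) × 0.85 = 5145.0 / 110.16 × 0.85 ≈ 39.7 mL/min
Patient 2: CrCl = (140 − 68) × 44.4 / (72 × 2.14) × 0.85 = 3196.8 / 154.08 × 0.85 ≈ 17.6 mL/min
39.7 vs 17.6 mL/min → Patient 1 is higher.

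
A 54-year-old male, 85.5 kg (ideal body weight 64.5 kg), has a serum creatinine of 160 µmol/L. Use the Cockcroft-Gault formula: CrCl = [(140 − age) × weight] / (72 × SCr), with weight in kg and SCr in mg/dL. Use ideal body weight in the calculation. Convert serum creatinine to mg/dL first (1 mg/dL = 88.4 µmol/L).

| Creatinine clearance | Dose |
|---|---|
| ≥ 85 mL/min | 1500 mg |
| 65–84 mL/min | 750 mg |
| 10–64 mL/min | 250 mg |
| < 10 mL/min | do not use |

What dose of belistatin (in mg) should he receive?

SCr = 160 / 88.4 = 1.81 mg/dL
CrCl = (140 − 54) × 64.5 / (72 × 1.81) = 5547.0 / 130.32 ≈ 42.6 mL/min
CrCl ≈ 43 mL/min → bracket 10–64 mL/min.
Dose for this bracket: 250 mg.

250 mg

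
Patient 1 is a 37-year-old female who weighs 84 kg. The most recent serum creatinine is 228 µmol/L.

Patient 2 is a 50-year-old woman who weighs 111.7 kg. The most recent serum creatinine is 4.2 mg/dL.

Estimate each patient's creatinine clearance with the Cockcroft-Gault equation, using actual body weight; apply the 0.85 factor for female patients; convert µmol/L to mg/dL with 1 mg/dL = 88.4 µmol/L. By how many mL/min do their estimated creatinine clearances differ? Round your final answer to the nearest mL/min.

Patient 1: SCr = 228 / 88.4 = 2.579 mg/dL
Patient 1: CrCl = (140 − 37) × 84 / (72 × 2.579) × 0.85 = 8652.0 / 185.69 × 0.85 ≈ 39.6 mL/min
Patient 2: CrCl = (140 − 50) × 111.7 / (72 × 4.2) × 0.85 = 10053.0 / 302.40 × 0.85 ≈ 28.3 mL/min
|39.6 − 28.3| = 11.3 mL/min

11 mL/min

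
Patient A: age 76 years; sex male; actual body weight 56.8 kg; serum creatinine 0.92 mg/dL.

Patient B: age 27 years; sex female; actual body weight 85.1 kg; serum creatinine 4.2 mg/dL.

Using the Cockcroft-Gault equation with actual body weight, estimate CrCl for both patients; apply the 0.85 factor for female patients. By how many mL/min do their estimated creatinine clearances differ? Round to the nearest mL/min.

28 mL/min

Patient A: CrCl = (140 − 76) × 56.8 / (72 × 0.92) = 3635.2 / 66.24 ≈ 54.9 mL/min
Patient B: CrCl = (140 − 27) × 85.1 / (72 × 4.2) × 0.85 = 9616.3 / 302.40 × 0.85 ≈ 27.0 mL/min
|54.9 − 27.0| = 27.9 mL/min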